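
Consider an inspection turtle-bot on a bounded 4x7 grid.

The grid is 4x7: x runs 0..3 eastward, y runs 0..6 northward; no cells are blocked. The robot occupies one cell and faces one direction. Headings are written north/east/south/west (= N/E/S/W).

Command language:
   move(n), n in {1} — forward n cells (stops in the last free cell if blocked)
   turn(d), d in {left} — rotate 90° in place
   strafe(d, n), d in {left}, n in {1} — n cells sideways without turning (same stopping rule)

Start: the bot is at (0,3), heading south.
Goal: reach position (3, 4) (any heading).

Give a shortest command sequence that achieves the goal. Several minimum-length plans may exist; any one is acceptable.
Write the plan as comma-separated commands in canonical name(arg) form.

turn(left), move(1), move(1), move(1), strafe(left, 1)

initial: at (0,3), heading south
1. turn(left) → at (0,3), heading east
2. move(1) → at (1,3), heading east
3. move(1) → at (2,3), heading east
4. move(1) → at (3,3), heading east
5. strafe(left, 1) → at (3,4), heading east
shorter routes all fall short; 5 is best.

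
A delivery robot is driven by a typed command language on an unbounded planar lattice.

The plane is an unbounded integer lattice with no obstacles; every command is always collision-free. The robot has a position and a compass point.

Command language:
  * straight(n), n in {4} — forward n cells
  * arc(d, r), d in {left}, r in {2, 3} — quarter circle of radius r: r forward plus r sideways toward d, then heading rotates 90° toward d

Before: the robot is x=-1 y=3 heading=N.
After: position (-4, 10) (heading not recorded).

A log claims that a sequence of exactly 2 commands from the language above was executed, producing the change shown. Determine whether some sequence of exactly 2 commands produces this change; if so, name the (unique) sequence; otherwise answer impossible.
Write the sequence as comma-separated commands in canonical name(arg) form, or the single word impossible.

straight(4), arc(left, 3)

key: running arc(left, 3) before straight(4) would end elsewhere — order is forced
start: x=-1 y=3 heading=N
1. straight(4) → x=-1 y=7 heading=N
2. arc(left, 3) → x=-4 y=10 heading=W
uniquely the one of 9 2-step routes that fits.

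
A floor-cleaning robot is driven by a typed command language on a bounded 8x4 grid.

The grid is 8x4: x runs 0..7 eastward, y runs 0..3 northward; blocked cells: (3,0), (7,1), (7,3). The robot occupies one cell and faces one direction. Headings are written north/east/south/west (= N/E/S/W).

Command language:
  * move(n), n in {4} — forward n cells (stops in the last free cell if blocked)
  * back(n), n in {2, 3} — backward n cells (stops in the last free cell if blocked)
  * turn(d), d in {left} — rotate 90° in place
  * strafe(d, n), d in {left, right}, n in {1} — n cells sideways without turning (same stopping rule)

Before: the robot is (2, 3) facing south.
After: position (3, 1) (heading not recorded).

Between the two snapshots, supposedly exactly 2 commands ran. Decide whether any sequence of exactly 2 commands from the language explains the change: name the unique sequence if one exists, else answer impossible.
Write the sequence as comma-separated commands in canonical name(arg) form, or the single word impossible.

key: move(4) is stopped early by the blocked cell at (3,0)
begin: (2, 3) facing south
t=1 strafe(left, 1) ⇒ (3, 3) facing south
t=2 move(4) ⇒ (3, 1) facing south
uniquely the one of 36 2-step routes that fits.

strafe(left, 1), move(4)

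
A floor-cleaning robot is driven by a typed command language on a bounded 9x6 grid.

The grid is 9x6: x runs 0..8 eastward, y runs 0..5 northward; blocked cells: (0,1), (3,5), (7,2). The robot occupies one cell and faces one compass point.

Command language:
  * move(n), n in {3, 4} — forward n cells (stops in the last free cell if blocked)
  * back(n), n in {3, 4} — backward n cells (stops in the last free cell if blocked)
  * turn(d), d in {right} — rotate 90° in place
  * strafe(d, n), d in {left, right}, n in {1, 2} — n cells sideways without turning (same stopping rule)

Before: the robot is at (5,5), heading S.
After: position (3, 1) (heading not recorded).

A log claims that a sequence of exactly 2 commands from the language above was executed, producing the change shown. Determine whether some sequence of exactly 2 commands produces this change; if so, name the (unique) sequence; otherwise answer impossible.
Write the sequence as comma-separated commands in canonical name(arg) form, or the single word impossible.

key: running strafe(right, 2) before move(4) would end elsewhere — order is forced
start: at (5,5), heading S
t=1 move(4) ⇒ at (5,1), heading S
t=2 strafe(right, 2) ⇒ at (3,1), heading S
all 81 alternatives checked — unique.

move(4), strafe(right, 2)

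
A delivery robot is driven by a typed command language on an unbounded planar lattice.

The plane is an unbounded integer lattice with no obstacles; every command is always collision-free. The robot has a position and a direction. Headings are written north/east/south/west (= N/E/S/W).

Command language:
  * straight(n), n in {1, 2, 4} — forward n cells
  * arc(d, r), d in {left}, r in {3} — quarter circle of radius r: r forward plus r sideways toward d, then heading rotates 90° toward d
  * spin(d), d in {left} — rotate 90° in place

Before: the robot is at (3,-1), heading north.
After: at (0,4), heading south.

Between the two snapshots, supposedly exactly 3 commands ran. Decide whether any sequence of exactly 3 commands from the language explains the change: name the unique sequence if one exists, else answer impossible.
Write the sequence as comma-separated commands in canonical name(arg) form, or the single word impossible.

key: position moved to (0,4) AND the heading swung to S — translation plus rotation needed
start: at (3,-1), heading north
step 1 (straight(2)): at (3,1), heading north
step 2 (arc(left, 3)): at (0,4), heading west
step 3 (spin(left)): at (0,4), heading south
no rival 3-sequence matches.

straight(2), arc(left, 3), spin(left)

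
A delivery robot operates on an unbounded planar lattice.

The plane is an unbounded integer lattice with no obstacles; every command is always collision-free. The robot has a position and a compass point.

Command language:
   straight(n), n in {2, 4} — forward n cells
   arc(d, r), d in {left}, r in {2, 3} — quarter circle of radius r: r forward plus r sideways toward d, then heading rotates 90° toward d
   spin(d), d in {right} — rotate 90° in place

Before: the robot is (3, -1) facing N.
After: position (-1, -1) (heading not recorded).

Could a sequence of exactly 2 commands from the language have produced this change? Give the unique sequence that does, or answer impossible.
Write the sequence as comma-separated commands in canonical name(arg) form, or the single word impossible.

t0: (3, -1) facing N
step 1 (arc(left, 2)): (1, 1) facing W
step 2 (arc(left, 2)): (-1, -1) facing S
all 25 alternatives checked — unique.

arc(left, 2), arc(left, 2)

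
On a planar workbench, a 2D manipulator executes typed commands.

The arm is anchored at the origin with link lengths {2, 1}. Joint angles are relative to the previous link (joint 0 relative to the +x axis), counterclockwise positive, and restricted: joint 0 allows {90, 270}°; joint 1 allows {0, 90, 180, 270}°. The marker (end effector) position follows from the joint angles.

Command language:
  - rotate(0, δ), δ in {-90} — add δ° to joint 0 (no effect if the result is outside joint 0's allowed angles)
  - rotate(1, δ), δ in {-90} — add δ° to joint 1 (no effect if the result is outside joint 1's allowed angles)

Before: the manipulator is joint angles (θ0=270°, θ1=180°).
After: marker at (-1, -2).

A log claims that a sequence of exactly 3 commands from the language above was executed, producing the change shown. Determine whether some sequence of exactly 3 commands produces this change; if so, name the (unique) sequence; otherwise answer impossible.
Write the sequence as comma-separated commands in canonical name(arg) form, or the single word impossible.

start: joint angles (θ0=270°, θ1=180°)
1. rotate(1, -90) → joint angles (θ0=270°, θ1=90°)
2. rotate(1, -90) → joint angles (θ0=270°, θ1=0°)
3. rotate(1, -90) → joint angles (θ0=270°, θ1=270°)
no other 3-command option fits: unique.

rotate(1, -90), rotate(1, -90), rotate(1, -90)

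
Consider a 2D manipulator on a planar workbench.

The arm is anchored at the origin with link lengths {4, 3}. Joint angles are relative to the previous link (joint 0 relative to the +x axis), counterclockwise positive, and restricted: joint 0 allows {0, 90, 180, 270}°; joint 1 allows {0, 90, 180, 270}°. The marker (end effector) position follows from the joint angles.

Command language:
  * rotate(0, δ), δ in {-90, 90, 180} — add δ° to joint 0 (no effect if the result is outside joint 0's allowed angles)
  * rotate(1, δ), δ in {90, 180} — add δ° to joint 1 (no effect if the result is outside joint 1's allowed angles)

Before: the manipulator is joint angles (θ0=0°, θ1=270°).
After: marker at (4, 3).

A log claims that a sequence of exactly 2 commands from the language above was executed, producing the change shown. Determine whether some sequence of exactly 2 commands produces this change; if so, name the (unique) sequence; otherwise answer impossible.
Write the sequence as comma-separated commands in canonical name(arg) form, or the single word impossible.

rotate(1, 90), rotate(1, 90)

from: joint angles (θ0=0°, θ1=270°)
t=1 rotate(1, 90) ⇒ joint angles (θ0=0°, θ1=0°)
t=2 rotate(1, 90) ⇒ joint angles (θ0=0°, θ1=90°)
all 25 alternatives checked — unique.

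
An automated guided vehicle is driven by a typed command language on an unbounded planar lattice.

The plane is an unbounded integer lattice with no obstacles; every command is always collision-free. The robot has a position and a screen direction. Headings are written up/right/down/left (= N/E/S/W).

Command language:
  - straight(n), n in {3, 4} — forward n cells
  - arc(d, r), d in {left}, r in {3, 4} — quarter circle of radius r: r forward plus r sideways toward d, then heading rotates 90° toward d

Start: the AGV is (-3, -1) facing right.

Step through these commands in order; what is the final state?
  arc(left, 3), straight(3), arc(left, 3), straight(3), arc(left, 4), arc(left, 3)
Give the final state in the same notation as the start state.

initial: (-3, -1) facing right
[1] after arc(left, 3): (0, 2) facing up
[2] after straight(3): (0, 5) facing up
[3] after arc(left, 3): (-3, 8) facing left
[4] after straight(3): (-6, 8) facing left
[5] after arc(left, 4): (-10, 4) facing down
[6] after arc(left, 3): (-7, 1) facing right

(-7, 1) facing right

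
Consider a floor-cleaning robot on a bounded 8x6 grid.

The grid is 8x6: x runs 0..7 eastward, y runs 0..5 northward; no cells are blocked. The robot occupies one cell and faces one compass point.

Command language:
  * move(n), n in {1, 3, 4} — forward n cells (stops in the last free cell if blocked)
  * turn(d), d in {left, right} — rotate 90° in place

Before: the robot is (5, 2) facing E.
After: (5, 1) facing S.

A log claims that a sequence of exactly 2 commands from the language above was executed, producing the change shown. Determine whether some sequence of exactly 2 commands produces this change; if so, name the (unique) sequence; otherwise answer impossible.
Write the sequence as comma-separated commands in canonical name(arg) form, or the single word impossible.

turn(right), move(1)

key: cell and facing (now S) both changed — the 2 commands mix motion and turning
t0: (5, 2) facing E
t=1 turn(right) ⇒ (5, 2) facing S
t=2 move(1) ⇒ (5, 1) facing S
uniquely the one of 25 2-step routes that fits.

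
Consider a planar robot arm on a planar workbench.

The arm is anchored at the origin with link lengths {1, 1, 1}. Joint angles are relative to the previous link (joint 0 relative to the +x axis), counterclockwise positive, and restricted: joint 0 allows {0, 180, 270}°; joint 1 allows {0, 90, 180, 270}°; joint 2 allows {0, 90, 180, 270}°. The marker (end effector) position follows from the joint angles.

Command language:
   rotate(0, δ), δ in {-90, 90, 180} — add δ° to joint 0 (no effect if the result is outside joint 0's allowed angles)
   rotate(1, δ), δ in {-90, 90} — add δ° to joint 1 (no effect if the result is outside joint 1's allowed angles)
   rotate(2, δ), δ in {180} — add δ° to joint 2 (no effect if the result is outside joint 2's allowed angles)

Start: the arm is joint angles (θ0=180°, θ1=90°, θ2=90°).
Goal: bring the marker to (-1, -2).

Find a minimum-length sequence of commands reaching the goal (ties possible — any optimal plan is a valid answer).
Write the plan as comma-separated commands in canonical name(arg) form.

rotate(1, 90), rotate(1, 90), rotate(0, 90)

begin: joint angles (θ0=180°, θ1=90°, θ2=90°)
1. rotate(1, 90) → joint angles (θ0=180°, θ1=180°, θ2=90°)
2. rotate(1, 90) → joint angles (θ0=180°, θ1=270°, θ2=90°)
3. rotate(0, 90) → joint angles (θ0=270°, θ1=270°, θ2=90°)
nothing shorter than 3 reaches the goal.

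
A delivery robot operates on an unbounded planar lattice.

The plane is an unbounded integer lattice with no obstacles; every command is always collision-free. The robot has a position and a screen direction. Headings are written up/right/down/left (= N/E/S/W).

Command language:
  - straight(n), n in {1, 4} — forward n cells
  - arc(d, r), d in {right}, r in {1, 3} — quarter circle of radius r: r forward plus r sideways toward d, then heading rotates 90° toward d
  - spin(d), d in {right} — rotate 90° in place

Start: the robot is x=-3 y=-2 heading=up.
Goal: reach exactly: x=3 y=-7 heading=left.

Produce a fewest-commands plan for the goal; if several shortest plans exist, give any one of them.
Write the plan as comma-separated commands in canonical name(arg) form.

start: x=-3 y=-2 heading=up
t=1 spin(right) ⇒ x=-3 y=-2 heading=right
t=2 straight(4) ⇒ x=1 y=-2 heading=right
t=3 arc(right, 3) ⇒ x=4 y=-5 heading=down
t=4 straight(1) ⇒ x=4 y=-6 heading=down
t=5 arc(right, 1) ⇒ x=3 y=-7 heading=left
minimal: 5 command(s), checked below 5.

spin(right), straight(4), arc(right, 3), straight(1), arc(right, 1)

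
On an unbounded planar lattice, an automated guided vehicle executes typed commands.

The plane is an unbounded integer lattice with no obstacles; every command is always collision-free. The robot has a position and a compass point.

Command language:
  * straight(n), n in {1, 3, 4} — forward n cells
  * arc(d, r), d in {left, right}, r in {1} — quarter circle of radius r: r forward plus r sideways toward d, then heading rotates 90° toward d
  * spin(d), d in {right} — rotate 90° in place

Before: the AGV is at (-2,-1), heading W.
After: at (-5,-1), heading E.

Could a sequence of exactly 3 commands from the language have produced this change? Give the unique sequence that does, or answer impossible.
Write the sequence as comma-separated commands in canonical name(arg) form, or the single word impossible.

key: position moved to (-5,-1) AND the heading swung to E — translation plus rotation needed
start: at (-2,-1), heading W
1. straight(3) → at (-5,-1), heading W
2. spin(right) → at (-5,-1), heading N
3. spin(right) → at (-5,-1), heading E
no other 3-command option fits: unique.

straight(3), spin(right), spin(right)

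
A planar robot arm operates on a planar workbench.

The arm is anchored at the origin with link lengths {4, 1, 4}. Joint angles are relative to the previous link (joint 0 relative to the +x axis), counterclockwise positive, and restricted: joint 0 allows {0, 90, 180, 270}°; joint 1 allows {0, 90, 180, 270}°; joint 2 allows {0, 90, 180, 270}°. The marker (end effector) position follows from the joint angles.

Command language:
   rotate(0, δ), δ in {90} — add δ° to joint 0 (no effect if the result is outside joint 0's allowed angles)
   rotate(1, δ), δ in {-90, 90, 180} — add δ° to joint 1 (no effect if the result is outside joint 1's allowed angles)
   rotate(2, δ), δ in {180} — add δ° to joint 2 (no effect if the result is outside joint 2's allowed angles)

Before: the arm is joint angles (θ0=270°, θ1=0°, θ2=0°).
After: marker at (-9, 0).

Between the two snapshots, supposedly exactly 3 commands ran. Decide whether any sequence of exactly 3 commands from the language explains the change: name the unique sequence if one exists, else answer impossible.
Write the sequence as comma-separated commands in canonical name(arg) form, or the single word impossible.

rotate(0, 90), rotate(0, 90), rotate(0, 90)

begin: joint angles (θ0=270°, θ1=0°, θ2=0°)
step 1 (rotate(0, 90)): joint angles (θ0=0°, θ1=0°, θ2=0°)
step 2 (rotate(0, 90)): joint angles (θ0=90°, θ1=0°, θ2=0°)
step 3 (rotate(0, 90)): joint angles (θ0=180°, θ1=0°, θ2=0°)
no other 3-command option fits: unique.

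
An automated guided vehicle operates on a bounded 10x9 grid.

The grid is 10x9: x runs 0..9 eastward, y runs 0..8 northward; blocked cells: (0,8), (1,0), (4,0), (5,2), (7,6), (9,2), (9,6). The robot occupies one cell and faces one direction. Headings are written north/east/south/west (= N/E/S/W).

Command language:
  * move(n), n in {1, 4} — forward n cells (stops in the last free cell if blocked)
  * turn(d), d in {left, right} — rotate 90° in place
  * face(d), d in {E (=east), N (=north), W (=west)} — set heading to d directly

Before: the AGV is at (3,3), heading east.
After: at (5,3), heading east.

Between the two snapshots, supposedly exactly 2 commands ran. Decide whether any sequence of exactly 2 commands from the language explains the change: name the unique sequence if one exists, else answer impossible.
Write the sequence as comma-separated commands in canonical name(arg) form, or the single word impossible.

key: still facing E at the end — nothing in the sequence rotates
initial: at (3,3), heading east
step 1 (move(1)): at (4,3), heading east
step 2 (move(1)): at (5,3), heading east
uniquely the one of 49 2-step routes that fits.

move(1), move(1)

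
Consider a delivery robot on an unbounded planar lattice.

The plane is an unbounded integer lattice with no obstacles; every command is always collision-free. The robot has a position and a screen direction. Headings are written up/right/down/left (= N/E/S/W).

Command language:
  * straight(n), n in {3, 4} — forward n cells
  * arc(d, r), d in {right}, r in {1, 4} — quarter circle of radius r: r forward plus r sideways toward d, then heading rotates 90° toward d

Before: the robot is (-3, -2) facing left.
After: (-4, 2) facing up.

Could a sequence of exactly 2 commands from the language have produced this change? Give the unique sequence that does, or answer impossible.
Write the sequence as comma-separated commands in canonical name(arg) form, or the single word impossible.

key: running straight(3) before arc(right, 1) would end elsewhere — order is forced
t0: (-3, -2) facing left
step 1 (arc(right, 1)): (-4, -1) facing up
step 2 (straight(3)): (-4, 2) facing up
uniquely the one of 16 2-step routes that fits.

arc(right, 1), straight(3)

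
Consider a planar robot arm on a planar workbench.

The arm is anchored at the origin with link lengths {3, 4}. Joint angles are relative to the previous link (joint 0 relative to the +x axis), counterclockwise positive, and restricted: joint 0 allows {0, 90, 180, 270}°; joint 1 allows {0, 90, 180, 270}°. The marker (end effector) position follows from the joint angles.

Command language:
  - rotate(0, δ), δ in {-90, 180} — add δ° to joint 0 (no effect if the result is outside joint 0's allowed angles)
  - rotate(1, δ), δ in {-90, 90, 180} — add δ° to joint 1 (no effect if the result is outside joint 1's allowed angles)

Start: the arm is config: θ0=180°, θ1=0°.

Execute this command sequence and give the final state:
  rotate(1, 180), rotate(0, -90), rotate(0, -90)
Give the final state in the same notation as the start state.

begin: config: θ0=180°, θ1=0°
step 1 (rotate(1, 180)): config: θ0=180°, θ1=180°
step 2 (rotate(0, -90)): config: θ0=90°, θ1=180°
step 3 (rotate(0, -90)): config: θ0=0°, θ1=180°

config: θ0=0°, θ1=180°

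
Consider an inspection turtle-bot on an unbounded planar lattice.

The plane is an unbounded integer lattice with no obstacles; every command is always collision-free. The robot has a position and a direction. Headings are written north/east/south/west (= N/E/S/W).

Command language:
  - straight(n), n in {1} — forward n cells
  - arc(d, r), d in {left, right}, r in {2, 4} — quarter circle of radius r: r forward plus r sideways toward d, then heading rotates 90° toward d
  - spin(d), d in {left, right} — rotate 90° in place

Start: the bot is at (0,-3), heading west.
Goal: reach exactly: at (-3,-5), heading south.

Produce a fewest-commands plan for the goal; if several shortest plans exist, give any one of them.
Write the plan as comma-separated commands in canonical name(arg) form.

begin: at (0,-3), heading west
step 1 (straight(1)): at (-1,-3), heading west
step 2 (arc(left, 2)): at (-3,-5), heading south
shorter routes all fall short; 2 is best.

straight(1), arc(left, 2)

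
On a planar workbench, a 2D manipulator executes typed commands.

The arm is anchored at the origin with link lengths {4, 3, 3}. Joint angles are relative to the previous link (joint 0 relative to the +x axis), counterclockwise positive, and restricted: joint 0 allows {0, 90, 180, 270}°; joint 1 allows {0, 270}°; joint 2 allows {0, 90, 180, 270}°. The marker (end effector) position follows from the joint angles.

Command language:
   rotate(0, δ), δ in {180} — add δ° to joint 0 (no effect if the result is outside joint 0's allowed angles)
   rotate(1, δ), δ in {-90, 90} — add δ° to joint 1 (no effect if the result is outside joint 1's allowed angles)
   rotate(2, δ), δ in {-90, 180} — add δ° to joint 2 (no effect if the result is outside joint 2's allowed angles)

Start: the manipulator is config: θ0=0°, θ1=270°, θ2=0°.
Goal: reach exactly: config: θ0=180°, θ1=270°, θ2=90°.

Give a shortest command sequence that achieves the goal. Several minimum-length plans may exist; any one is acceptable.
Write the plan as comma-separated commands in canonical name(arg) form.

start: config: θ0=0°, θ1=270°, θ2=0°
step 1 (rotate(2, -90)): config: θ0=0°, θ1=270°, θ2=270°
step 2 (rotate(0, 180)): config: θ0=180°, θ1=270°, θ2=270°
step 3 (rotate(2, 180)): config: θ0=180°, θ1=270°, θ2=90°
no 2-step plan works, so 3 is optimal.

rotate(2, -90), rotate(0, 180), rotate(2, 180)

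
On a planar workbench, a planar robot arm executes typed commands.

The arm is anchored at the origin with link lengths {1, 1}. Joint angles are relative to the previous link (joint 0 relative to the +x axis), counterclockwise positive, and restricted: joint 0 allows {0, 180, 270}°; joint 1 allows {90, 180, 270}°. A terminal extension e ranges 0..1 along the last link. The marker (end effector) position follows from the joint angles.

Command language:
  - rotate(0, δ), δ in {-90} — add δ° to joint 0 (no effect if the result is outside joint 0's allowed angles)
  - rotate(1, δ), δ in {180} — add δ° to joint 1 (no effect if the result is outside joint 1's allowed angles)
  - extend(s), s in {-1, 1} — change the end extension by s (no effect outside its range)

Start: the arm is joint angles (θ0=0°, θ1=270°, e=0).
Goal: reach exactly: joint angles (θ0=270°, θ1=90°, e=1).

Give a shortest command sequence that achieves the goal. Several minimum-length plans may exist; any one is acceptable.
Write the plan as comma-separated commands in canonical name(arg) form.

t0: joint angles (θ0=0°, θ1=270°, e=0)
t=1 rotate(1, 180) ⇒ joint angles (θ0=0°, θ1=90°, e=0)
t=2 extend(1) ⇒ joint angles (θ0=0°, θ1=90°, e=1)
t=3 rotate(0, -90) ⇒ joint angles (θ0=270°, θ1=90°, e=1)
no 2-step plan works, so 3 is optimal.

rotate(1, 180), extend(1), rotate(0, -90)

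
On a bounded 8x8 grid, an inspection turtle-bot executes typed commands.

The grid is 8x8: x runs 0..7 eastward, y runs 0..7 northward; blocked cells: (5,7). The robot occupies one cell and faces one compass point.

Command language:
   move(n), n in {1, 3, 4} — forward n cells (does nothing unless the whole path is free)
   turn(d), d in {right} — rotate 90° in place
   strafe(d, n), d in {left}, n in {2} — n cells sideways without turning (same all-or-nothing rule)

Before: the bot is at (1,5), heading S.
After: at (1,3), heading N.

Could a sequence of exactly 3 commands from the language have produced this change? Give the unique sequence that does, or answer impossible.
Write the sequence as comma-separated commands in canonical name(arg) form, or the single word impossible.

key: cell and facing (now N) both changed — the 3 commands mix motion and turning
t0: at (1,5), heading S
1. turn(right) → at (1,5), heading W
2. strafe(left, 2) → at (1,3), heading W
3. turn(right) → at (1,3), heading N
no other 3-command option fits: unique.

turn(right), strafe(left, 2), turn(right)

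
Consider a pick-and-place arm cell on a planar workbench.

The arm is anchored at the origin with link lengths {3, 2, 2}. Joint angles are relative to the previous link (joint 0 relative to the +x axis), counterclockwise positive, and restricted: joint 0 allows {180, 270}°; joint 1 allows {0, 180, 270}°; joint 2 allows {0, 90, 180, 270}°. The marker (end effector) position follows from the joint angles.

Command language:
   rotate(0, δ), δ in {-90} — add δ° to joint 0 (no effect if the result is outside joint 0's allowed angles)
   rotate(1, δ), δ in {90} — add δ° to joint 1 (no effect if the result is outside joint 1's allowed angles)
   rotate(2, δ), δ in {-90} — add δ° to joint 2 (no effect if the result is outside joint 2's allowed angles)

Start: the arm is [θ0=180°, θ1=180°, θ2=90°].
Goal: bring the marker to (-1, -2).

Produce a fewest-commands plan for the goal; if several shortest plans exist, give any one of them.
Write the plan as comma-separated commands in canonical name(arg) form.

t0: [θ0=180°, θ1=180°, θ2=90°]
1. rotate(2, -90) → [θ0=180°, θ1=180°, θ2=0°]
2. rotate(2, -90) → [θ0=180°, θ1=180°, θ2=270°]
no 1-step plan works, so 2 is optimal.

rotate(2, -90), rotate(2, -90)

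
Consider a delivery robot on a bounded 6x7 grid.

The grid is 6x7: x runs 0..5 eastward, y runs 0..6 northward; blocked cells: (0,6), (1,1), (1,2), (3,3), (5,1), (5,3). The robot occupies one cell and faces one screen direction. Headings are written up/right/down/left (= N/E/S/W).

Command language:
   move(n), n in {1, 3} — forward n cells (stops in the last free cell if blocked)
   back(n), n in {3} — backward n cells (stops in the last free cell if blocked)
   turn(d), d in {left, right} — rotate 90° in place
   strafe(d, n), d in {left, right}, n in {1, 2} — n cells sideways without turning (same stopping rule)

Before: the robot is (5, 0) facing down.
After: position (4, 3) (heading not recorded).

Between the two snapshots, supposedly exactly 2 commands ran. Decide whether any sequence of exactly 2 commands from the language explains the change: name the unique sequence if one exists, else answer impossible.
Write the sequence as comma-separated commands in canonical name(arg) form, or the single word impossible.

key: running back(3) before strafe(right, 1) would end elsewhere — order is forced
from: (5, 0) facing down
1. strafe(right, 1) → (4, 0) facing down
2. back(3) → (4, 3) facing down
uniquely the one of 81 2-step routes that fits.

strafe(right, 1), back(3)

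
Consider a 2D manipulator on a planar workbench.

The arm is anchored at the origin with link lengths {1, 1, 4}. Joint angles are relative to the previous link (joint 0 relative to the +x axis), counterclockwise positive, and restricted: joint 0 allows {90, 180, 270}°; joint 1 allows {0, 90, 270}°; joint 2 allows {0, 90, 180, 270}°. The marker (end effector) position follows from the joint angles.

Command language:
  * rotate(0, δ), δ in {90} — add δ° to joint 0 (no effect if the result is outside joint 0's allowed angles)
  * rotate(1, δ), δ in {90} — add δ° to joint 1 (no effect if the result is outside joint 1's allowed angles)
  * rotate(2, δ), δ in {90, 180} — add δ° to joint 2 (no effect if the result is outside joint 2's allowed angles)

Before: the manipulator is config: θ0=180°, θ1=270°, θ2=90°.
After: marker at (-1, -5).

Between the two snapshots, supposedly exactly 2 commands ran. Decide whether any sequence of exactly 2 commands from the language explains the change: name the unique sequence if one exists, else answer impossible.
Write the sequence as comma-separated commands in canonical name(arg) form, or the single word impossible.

rotate(0, 90), rotate(0, 90)

start: config: θ0=180°, θ1=270°, θ2=90°
[1] after rotate(0, 90): config: θ0=270°, θ1=270°, θ2=90°
[2] after rotate(0, 90): config: θ0=270°, θ1=270°, θ2=90°
all 16 alternatives checked — unique.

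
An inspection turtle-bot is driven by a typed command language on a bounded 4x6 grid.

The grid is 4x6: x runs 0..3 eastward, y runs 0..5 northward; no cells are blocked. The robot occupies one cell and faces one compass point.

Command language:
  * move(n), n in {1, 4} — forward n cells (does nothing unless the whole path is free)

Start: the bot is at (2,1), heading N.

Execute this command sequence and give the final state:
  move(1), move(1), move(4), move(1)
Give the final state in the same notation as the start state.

at (2,4), heading N

begin: at (2,1), heading N
[1] after move(1): at (2,2), heading N
[2] after move(1): at (2,3), heading N
[3] after move(4): at (2,3), heading N
[4] after move(1): at (2,4), heading N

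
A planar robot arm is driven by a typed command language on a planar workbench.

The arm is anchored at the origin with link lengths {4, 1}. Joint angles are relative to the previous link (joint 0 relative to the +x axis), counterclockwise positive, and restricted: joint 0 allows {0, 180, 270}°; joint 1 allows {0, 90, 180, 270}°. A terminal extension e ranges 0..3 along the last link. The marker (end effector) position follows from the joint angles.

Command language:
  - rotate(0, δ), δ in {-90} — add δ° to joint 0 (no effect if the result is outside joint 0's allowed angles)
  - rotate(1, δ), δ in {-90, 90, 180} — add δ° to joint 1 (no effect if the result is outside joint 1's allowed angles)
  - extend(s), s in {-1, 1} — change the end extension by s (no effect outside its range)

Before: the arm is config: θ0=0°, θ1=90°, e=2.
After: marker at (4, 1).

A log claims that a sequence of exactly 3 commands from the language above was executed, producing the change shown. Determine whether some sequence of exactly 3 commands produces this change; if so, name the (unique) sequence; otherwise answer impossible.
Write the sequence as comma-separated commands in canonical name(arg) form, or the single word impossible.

t0: config: θ0=0°, θ1=90°, e=2
step 1 (extend(-1)): config: θ0=0°, θ1=90°, e=1
step 2 (extend(-1)): config: θ0=0°, θ1=90°, e=0
step 3 (extend(-1)): config: θ0=0°, θ1=90°, e=0
no rival 3-sequence matches.

extend(-1), extend(-1), extend(-1)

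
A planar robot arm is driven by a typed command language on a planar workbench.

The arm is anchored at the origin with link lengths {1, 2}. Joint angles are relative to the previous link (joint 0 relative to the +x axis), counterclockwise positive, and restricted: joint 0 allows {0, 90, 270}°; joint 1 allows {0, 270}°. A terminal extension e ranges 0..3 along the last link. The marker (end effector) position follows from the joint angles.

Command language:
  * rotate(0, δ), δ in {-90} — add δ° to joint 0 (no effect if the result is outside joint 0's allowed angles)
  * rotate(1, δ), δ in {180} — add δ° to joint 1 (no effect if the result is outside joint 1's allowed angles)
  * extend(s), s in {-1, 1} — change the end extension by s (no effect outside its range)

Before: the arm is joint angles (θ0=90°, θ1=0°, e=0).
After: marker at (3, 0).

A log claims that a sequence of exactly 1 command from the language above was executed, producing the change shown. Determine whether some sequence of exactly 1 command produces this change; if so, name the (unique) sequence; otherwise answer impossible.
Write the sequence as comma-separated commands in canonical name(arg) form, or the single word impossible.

t0: joint angles (θ0=90°, θ1=0°, e=0)
1. rotate(0, -90) → joint angles (θ0=0°, θ1=0°, e=0)
all 4 alternatives checked — unique.

rotate(0, -90)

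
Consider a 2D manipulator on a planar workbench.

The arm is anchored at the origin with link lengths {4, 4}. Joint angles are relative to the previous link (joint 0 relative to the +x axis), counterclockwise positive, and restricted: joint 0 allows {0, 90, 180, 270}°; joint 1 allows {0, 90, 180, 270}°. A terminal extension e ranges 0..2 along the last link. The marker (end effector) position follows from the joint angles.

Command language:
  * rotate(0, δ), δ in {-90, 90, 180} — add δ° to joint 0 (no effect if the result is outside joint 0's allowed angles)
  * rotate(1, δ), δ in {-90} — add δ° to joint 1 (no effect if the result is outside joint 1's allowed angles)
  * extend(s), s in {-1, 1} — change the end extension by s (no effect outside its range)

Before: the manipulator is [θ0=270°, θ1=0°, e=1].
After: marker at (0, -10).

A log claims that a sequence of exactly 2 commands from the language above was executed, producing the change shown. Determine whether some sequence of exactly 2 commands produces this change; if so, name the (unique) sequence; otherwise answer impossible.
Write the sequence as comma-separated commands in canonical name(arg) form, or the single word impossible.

extend(1), extend(1)

initial: [θ0=270°, θ1=0°, e=1]
[1] after extend(1): [θ0=270°, θ1=0°, e=2]
[2] after extend(1): [θ0=270°, θ1=0°, e=2]
uniquely the one of 36 2-step routes that fits.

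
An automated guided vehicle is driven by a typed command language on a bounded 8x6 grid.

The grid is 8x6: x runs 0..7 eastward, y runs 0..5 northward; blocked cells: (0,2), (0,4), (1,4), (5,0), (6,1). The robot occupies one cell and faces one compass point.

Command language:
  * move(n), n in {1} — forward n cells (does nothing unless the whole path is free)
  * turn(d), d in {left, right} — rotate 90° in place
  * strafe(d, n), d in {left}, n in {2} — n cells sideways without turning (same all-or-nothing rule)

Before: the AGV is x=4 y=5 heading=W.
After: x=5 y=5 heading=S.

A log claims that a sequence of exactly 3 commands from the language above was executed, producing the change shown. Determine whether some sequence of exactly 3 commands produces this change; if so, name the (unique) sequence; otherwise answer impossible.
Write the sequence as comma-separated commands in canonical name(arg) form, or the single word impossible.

key: position moved to (5,5) AND the heading swung to S — translation plus rotation needed
initial: x=4 y=5 heading=W
1. move(1) → x=3 y=5 heading=W
2. turn(left) → x=3 y=5 heading=S
3. strafe(left, 2) → x=5 y=5 heading=S
no other 3-command option fits: unique.

move(1), turn(left), strafe(left, 2)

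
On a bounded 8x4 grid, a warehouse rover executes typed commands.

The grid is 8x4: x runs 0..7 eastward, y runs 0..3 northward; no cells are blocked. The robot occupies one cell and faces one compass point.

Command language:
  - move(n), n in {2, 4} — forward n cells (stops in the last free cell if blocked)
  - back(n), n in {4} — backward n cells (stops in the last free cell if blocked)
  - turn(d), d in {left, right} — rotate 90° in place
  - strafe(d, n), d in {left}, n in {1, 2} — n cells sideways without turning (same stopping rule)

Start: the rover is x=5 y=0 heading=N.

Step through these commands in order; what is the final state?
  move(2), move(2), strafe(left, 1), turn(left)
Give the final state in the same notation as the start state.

from: x=5 y=0 heading=N
t=1 move(2) ⇒ x=5 y=2 heading=N
t=2 move(2) ⇒ x=5 y=3 heading=N
t=3 strafe(left, 1) ⇒ x=4 y=3 heading=N
t=4 turn(left) ⇒ x=4 y=3 heading=W

x=4 y=3 heading=W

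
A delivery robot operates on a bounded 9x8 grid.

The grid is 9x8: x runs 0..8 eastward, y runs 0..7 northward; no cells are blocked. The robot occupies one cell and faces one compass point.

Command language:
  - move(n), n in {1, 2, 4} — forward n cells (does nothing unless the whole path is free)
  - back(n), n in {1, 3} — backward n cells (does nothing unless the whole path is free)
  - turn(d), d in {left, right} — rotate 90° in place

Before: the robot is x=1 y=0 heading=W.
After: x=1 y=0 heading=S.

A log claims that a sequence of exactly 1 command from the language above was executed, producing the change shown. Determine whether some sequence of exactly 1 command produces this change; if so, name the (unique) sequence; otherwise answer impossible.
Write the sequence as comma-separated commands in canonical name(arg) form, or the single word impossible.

key: (1,0) unchanged — the single command moves nothing
initial: x=1 y=0 heading=W
t=1 turn(left) ⇒ x=1 y=0 heading=S
uniquely the one of 7 1-step routes that fits.

turn(left)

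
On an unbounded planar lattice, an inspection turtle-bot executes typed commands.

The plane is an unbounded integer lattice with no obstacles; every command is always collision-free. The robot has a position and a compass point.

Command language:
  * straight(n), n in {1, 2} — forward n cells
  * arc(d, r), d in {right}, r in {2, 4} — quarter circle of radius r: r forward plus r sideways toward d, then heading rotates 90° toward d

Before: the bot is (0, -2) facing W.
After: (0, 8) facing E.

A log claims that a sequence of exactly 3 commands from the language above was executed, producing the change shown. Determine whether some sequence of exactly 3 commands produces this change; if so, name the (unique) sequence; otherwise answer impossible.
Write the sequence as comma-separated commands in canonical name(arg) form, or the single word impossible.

key: position moved to (0,8) AND the heading swung to E — translation plus rotation needed
begin: (0, -2) facing W
t=1 arc(right, 4) ⇒ (-4, 2) facing N
t=2 straight(2) ⇒ (-4, 4) facing N
t=3 arc(right, 4) ⇒ (0, 8) facing E
uniquely the one of 64 3-step routes that fits.

arc(right, 4), straight(2), arc(right, 4)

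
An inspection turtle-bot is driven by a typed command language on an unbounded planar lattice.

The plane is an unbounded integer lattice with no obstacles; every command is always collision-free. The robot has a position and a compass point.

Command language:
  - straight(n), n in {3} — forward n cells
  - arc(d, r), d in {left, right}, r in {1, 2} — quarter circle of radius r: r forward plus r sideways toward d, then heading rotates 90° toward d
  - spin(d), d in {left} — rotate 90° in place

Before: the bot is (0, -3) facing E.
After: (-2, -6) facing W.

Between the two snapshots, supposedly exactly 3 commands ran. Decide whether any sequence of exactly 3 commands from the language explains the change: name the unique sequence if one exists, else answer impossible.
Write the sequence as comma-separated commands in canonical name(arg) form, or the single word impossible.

arc(right, 2), arc(right, 1), straight(3)

key: running straight(3) before arc(right, 2) would end elsewhere — order is forced
initial: (0, -3) facing E
t=1 arc(right, 2) ⇒ (2, -5) facing S
t=2 arc(right, 1) ⇒ (1, -6) facing W
t=3 straight(3) ⇒ (-2, -6) facing W
uniquely the one of 216 3-step routes that fits.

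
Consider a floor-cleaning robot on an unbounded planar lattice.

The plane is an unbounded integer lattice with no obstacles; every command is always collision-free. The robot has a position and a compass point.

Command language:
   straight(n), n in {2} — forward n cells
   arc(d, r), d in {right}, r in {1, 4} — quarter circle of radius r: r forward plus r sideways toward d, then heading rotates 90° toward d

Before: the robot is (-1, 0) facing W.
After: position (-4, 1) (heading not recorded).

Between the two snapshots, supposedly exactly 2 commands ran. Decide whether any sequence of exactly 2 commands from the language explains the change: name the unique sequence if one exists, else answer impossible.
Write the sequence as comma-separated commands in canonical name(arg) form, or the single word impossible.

straight(2), arc(right, 1)

key: running arc(right, 1) before straight(2) would end elsewhere — order is forced
start: (-1, 0) facing W
1. straight(2) → (-3, 0) facing W
2. arc(right, 1) → (-4, 1) facing N
all 9 alternatives checked — unique.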